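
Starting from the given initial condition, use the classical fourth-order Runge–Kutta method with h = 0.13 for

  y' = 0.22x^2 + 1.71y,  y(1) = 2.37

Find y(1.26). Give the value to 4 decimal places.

RK4: k1 = f(x_n, y_n); k2 = f(x_n + h/2, y_n + (h/2)·k1); k3 = f(x_n + h/2, y_n + (h/2)·k2); k4 = f(x_n + h, y_n + h·k3); y_{n+1} = y_n + (h/6)·(k1 + 2k2 + 2k3 + k4).
x=1.000000, y=2.370000:
  k1 = f(1.000000, 2.370000) = 4.272700
  k2 = f(1.065000, 2.647725) = 4.777140
  k3 = f(1.065000, 2.680514) = 4.833209
  k4 = f(1.130000, 2.998317) = 5.408040
  y ← 2.370000 + (0.13/6)·(k1 + 2k2 + 2k3 + k4) = 2.996198
x=1.130000, y=2.996198:
  k1 = f(1.130000, 2.996198) = 5.404416
  k2 = f(1.195000, 3.347485) = 6.038365
  k3 = f(1.195000, 3.388692) = 6.108828
  k4 = f(1.260000, 3.790345) = 6.830763
  y ← 2.996198 + (0.13/6)·(k1 + 2k2 + 2k3 + k4) = 3.787672
y(1.26) ≈ 3.7877

3.7877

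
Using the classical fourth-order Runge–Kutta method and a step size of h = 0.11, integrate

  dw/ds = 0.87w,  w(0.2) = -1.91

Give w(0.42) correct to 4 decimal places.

RK4: k1 = f(s_n, w_n); k2 = f(s_n + h/2, w_n + (h/2)·k1); k3 = f(s_n + h/2, w_n + (h/2)·k2); k4 = f(s_n + h, w_n + h·k3); w_{n+1} = w_n + (h/6)·(k1 + 2k2 + 2k3 + k4).
s=0.200000, w=-1.910000:
  k1 = f(0.200000, -1.910000) = -1.661700
  k2 = f(0.255000, -2.001393) = -1.741212
  k3 = f(0.255000, -2.005767) = -1.745017
  k4 = f(0.310000, -2.101952) = -1.828698
  w ← -1.910000 + (0.11/6)·(k1 + 2k2 + 2k3 + k4) = -2.101819
s=0.310000, w=-2.101819:
  k1 = f(0.310000, -2.101819) = -1.828583
  k2 = f(0.365000, -2.202391) = -1.916080
  k3 = f(0.365000, -2.207203) = -1.920267
  k4 = f(0.420000, -2.313048) = -2.012352
  w ← -2.101819 + (0.11/6)·(k1 + 2k2 + 2k3 + k4) = -2.312902
w(0.42) ≈ -2.3129

-2.3129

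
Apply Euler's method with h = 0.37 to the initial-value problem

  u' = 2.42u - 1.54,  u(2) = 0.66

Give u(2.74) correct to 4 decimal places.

0.7213

Euler: u_{n+1} = u_n + h·f(t_n, u_n).
t=2.000000, u=0.660000: f=0.057200 → u ← 0.660000 + 0.37·0.057200 = 0.681164
t=2.370000, u=0.681164: f=0.108417 → u ← 0.681164 + 0.37·0.108417 = 0.721278
u(2.74) ≈ 0.7213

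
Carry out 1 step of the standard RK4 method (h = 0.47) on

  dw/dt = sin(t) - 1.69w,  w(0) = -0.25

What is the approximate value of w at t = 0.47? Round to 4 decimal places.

-0.0283

RK4: k1 = f(t_n, w_n); k2 = f(t_n + h/2, w_n + (h/2)·k1); k3 = f(t_n + h/2, w_n + (h/2)·k2); k4 = f(t_n + h, w_n + h·k3); w_{n+1} = w_n + (h/6)·(k1 + 2k2 + 2k3 + k4).
t=0.000000, w=-0.250000:
  k1 = f(0.000000, -0.250000) = 0.422500
  k2 = f(0.235000, -0.150713) = 0.487547
  k3 = f(0.235000, -0.135426) = 0.461714
  k4 = f(0.470000, -0.032995) = 0.508647
  w ← -0.250000 + (0.47/6)·(k1 + 2k2 + 2k3 + k4) = -0.028343
w(0.47) ≈ -0.0283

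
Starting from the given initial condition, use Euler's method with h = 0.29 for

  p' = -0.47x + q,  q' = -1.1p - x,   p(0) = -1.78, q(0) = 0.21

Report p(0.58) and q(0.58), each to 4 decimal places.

-1.5331, 1.2421

Euler on (p,q): p_{n+1} = p_n + h·p', q_{n+1} = q_n + h·q'.
0.000000: (-1.780000, 0.210000); f=(0.210000, 1.958000) → (-1.719100, 0.777820)
0.290000: (-1.719100, 0.777820); f=(0.641520, 1.601010) → (-1.533059, 1.242113)
(p(0.58), q(0.58)) ≈ (-1.5331, 1.2421)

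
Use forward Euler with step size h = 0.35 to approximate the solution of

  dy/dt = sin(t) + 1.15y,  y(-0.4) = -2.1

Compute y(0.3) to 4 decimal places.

-4.3394

Euler: y_{n+1} = y_n + h·f(t_n, y_n).
t=-0.400000, y=-2.100000: f=-2.804418 → y ← -2.100000 + 0.35·(-2.804418) = -3.081546
t=-0.050000, y=-3.081546: f=-3.593758 → y ← -3.081546 + 0.35·(-3.593758) = -4.339362
y(0.3) ≈ -4.3394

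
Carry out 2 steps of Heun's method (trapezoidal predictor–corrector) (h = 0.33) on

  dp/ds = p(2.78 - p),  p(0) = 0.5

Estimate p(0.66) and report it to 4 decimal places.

1.5671

Heun: k1 = f(s_n, p_n); k2 = f(s_n + h, p_n + h·k1); p_{n+1} = p_n + (h/2)·(k1 + k2).
s=0.000000, p=0.500000:
  k1 = f(0.000000, 0.500000) = 1.140000
  k2 = f(0.330000, 0.876200) = 1.668110
  p ← 0.500000 + (0.33/2)·(1.140000 + 1.668110) = 0.963338
s=0.330000, p=0.963338:
  k1 = f(0.330000, 0.963338) = 1.750060
  k2 = f(0.660000, 1.540858) = 1.909342
  p ← 0.963338 + (0.33/2)·(1.750060 + 1.909342) = 1.567139
p(0.66) ≈ 1.5671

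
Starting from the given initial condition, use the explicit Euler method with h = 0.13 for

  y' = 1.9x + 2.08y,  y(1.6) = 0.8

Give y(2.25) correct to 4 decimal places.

6.4423

Euler: y_{n+1} = y_n + h·f(x_n, y_n).
x=1.600000, y=0.800000: f=4.704000 → y ← 0.800000 + 0.13·4.704000 = 1.411520
x=1.730000, y=1.411520: f=6.222962 → y ← 1.411520 + 0.13·6.222962 = 2.220505
x=1.860000, y=2.220505: f=8.152650 → y ← 2.220505 + 0.13·8.152650 = 3.280350
x=1.990000, y=3.280350: f=10.604127 → y ← 3.280350 + 0.13·10.604127 = 4.658886
x=2.120000, y=4.658886: f=13.718483 → y ← 4.658886 + 0.13·13.718483 = 6.442289
y(2.25) ≈ 6.4423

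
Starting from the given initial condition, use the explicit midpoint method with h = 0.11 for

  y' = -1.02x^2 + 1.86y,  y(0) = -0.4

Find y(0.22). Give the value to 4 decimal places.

Midpoint: k1 = f(x_n, y_n); k2 = f(x_n + h/2, y_n + (h/2)·k1); y_{n+1} = y_n + h·k2.
x=0.000000, y=-0.400000:
  k1 = f(0.000000, -0.400000) = -0.744000
  k2 = f(0.055000, -0.440920) = -0.823197
  y ← -0.400000 + 0.11·(-0.823197) = -0.490552
x=0.110000, y=-0.490552:
  k1 = f(0.110000, -0.490552) = -0.924768
  k2 = f(0.165000, -0.541414) = -1.034799
  y ← -0.490552 + 0.11·(-1.034799) = -0.604380
y(0.22) ≈ -0.6044

-0.6044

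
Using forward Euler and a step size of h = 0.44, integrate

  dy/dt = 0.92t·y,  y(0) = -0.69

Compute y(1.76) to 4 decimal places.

Euler: y_{n+1} = y_n + h·f(t_n, y_n).
t=0.000000, y=-0.690000: f=0.000000 → y ← -0.690000 + 0.44·0.000000 = -0.690000
t=0.440000, y=-0.690000: f=-0.279312 → y ← -0.690000 + 0.44·(-0.279312) = -0.812897
t=0.880000, y=-0.812897: f=-0.658122 → y ← -0.812897 + 0.44·(-0.658122) = -1.102471
t=1.320000, y=-1.102471: f=-1.338841 → y ← -1.102471 + 0.44·(-1.338841) = -1.691561
y(1.76) ≈ -1.6916

-1.6916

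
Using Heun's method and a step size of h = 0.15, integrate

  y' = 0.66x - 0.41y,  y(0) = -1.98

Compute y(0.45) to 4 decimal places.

-1.5833

Heun: k1 = f(x_n, y_n); k2 = f(x_n + h, y_n + h·k1); y_{n+1} = y_n + (h/2)·(k1 + k2).
x=0.000000, y=-1.980000:
  k1 = f(0.000000, -1.980000) = 0.811800
  k2 = f(0.150000, -1.858230) = 0.860874
  y ← -1.980000 + (0.15/2)·(0.811800 + 0.860874) = -1.854549
x=0.150000, y=-1.854549:
  k1 = f(0.150000, -1.854549) = 0.859365
  k2 = f(0.300000, -1.725645) = 0.905514
  y ← -1.854549 + (0.15/2)·(0.859365 + 0.905514) = -1.722183
x=0.300000, y=-1.722183:
  k1 = f(0.300000, -1.722183) = 0.904095
  k2 = f(0.450000, -1.586569) = 0.947493
  y ← -1.722183 + (0.15/2)·(0.904095 + 0.947493) = -1.583314
y(0.45) ≈ -1.5833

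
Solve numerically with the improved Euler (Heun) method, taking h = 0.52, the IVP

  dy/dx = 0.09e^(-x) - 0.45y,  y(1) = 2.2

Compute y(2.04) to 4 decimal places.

1.4010

Heun: k1 = f(x_n, y_n); k2 = f(x_n + h, y_n + h·k1); y_{n+1} = y_n + (h/2)·(k1 + k2).
x=1.000000, y=2.200000:
  k1 = f(1.000000, 2.200000) = -0.956891
  k2 = f(1.520000, 1.702417) = -0.746403
  y ← 2.200000 + (0.52/2)·(-0.956891 + (-0.746403)) = 1.757143
x=1.520000, y=1.757143:
  k1 = f(1.520000, 1.757143) = -0.771030
  k2 = f(2.040000, 1.356208) = -0.598591
  y ← 1.757143 + (0.52/2)·(-0.771030 + (-0.598591)) = 1.401042
y(2.04) ≈ 1.4010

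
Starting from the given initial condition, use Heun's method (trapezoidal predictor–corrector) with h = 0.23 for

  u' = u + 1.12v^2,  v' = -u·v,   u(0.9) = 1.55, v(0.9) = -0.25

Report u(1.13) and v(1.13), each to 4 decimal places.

Heun on (u,v): k1 = f(t_n, state_n); k2 = f(t_n + h, state_n + h·k1); state_{n+1} = state_n + (h/2)·(k1 + k2).
0.900000: (1.550000, -0.250000)
  k1 = (1.620000, 0.387500)
  predictor → (1.922600, -0.160875)
  k2 = (1.951586, 0.309298)
  → (1.960732, -0.169868)
(u(1.13), v(1.13)) ≈ (1.9607, -0.1699)

1.9607, -0.1699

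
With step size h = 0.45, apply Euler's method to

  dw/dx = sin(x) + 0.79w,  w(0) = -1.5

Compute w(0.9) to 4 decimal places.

-2.5603

Euler: w_{n+1} = w_n + h·f(x_n, w_n).
x=0.000000, w=-1.500000: f=-1.185000 → w ← -1.500000 + 0.45·(-1.185000) = -2.033250
x=0.450000, w=-2.033250: f=-1.171302 → w ← -2.033250 + 0.45·(-1.171302) = -2.560336
w(0.9) ≈ -2.5603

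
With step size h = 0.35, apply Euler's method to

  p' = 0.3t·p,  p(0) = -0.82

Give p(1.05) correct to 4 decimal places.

-0.9126

Euler: p_{n+1} = p_n + h·f(t_n, p_n).
t=0.000000, p=-0.820000: f=0.000000 → p ← -0.820000 + 0.35·0.000000 = -0.820000
t=0.350000, p=-0.820000: f=-0.086100 → p ← -0.820000 + 0.35·(-0.086100) = -0.850135
t=0.700000, p=-0.850135: f=-0.178528 → p ← -0.850135 + 0.35·(-0.178528) = -0.912620
p(1.05) ≈ -0.9126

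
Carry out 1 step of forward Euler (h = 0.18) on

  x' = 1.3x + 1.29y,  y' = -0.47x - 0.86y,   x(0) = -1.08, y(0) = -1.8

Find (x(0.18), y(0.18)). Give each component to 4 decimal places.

Euler on (x,y): x_{n+1} = x_n + h·x', y_{n+1} = y_n + h·y'.
0.000000: (-1.080000, -1.800000); f=(-3.726000, 2.055600) → (-1.750680, -1.429992)
(x(0.18), y(0.18)) ≈ (-1.7507, -1.4300)

-1.7507, -1.4300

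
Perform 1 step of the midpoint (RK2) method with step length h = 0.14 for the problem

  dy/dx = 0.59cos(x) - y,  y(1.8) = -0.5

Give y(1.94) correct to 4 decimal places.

-0.4579

Midpoint: k1 = f(x_n, y_n); k2 = f(x_n + h/2, y_n + (h/2)·k1); y_{n+1} = y_n + h·k2.
x=1.800000, y=-0.500000:
  k1 = f(1.800000, -0.500000) = 0.365951
  k2 = f(1.870000, -0.474383) = 0.300475
  y ← -0.500000 + 0.14·0.300475 = -0.457933
y(1.94) ≈ -0.4579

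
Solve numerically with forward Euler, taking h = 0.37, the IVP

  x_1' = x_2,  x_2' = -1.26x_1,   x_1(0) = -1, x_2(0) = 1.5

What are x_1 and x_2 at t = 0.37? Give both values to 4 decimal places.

Euler on (x_1,x_2): x_1_{n+1} = x_1_n + h·x_1', x_2_{n+1} = x_2_n + h·x_2'.
0.000000: (-1.000000, 1.500000); f=(1.500000, 1.260000) → (-0.445000, 1.966200)
(x_1(0.37), x_2(0.37)) ≈ (-0.4450, 1.9662)

-0.4450, 1.9662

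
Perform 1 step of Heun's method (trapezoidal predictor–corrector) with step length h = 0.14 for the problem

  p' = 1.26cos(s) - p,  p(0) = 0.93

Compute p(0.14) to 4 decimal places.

Heun: k1 = f(s_n, p_n); k2 = f(s_n + h, p_n + h·k1); p_{n+1} = p_n + (h/2)·(k1 + k2).
s=0.000000, p=0.930000:
  k1 = f(0.000000, 0.930000) = 0.330000
  k2 = f(0.140000, 0.976200) = 0.271472
  p ← 0.930000 + (0.14/2)·(0.330000 + 0.271472) = 0.972103
p(0.14) ≈ 0.9721

0.9721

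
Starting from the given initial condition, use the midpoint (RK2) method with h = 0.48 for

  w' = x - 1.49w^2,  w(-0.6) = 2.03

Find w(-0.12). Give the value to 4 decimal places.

1.7356

Midpoint: k1 = f(x_n, w_n); k2 = f(x_n + h/2, w_n + (h/2)·k1); w_{n+1} = w_n + h·k2.
x=-0.600000, w=2.030000:
  k1 = f(-0.600000, 2.030000) = -6.740141
  k2 = f(-0.360000, 0.412366) = -0.613368
  w ← 2.030000 + 0.48·(-0.613368) = 1.735583
w(-0.12) ≈ 1.7356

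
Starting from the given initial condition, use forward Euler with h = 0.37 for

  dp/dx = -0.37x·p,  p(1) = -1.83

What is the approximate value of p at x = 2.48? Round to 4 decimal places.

-0.6952

Euler: p_{n+1} = p_n + h·f(x_n, p_n).
x=1.000000, p=-1.830000: f=0.677100 → p ← -1.830000 + 0.37·0.677100 = -1.579473
x=1.370000, p=-1.579473: f=0.800635 → p ← -1.579473 + 0.37·0.800635 = -1.283238
x=1.740000, p=-1.283238: f=0.826149 → p ← -1.283238 + 0.37·0.826149 = -0.977563
x=2.110000, p=-0.977563: f=0.763184 → p ← -0.977563 + 0.37·0.763184 = -0.695185
p(2.48) ≈ -0.6952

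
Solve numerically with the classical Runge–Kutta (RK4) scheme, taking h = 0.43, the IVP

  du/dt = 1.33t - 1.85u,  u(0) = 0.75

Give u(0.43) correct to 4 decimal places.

0.4371

RK4: k1 = f(t_n, u_n); k2 = f(t_n + h/2, u_n + (h/2)·k1); k3 = f(t_n + h/2, u_n + (h/2)·k2); k4 = f(t_n + h, u_n + h·k3); u_{n+1} = u_n + (h/6)·(k1 + 2k2 + 2k3 + k4).
t=0.000000, u=0.750000:
  k1 = f(0.000000, 0.750000) = -1.387500
  k2 = f(0.215000, 0.451687) = -0.549672
  k3 = f(0.215000, 0.631821) = -0.882918
  k4 = f(0.430000, 0.370345) = -0.113239
  u ← 0.750000 + (0.43/6)·(k1 + 2k2 + 2k3 + k4) = 0.437109
u(0.43) ≈ 0.4371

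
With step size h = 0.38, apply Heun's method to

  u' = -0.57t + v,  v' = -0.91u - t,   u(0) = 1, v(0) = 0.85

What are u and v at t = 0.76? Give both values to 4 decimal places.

Heun on (u,v): k1 = f(t_n, state_n); k2 = f(t_n + h, state_n + h·k1); state_{n+1} = state_n + (h/2)·(k1 + k2).
0.000000: (1.000000, 0.850000)
  k1 = (0.850000, -0.910000)
  predictor → (1.323000, 0.504200)
  k2 = (0.287600, -1.583930)
  → (1.216144, 0.376153)
0.380000: (1.216144, 0.376153)
  k1 = (0.159553, -1.486691)
  predictor → (1.276774, -0.188789)
  k2 = (-0.621989, -1.921865)
  → (1.128281, -0.271472)
(u(0.76), v(0.76)) ≈ (1.1283, -0.2715)

1.1283, -0.2715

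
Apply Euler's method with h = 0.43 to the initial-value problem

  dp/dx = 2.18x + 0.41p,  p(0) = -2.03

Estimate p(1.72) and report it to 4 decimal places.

-1.1713

Euler: p_{n+1} = p_n + h·f(x_n, p_n).
x=0.000000, p=-2.030000: f=-0.832300 → p ← -2.030000 + 0.43·(-0.832300) = -2.387889
x=0.430000, p=-2.387889: f=-0.041634 → p ← -2.387889 + 0.43·(-0.041634) = -2.405792
x=0.860000, p=-2.405792: f=0.888425 → p ← -2.405792 + 0.43·0.888425 = -2.023769
x=1.290000, p=-2.023769: f=1.982455 → p ← -2.023769 + 0.43·1.982455 = -1.171313
p(1.72) ≈ -1.1713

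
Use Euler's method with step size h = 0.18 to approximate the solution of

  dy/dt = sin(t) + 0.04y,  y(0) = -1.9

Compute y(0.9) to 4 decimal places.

Euler: y_{n+1} = y_n + h·f(t_n, y_n).
t=0.000000, y=-1.900000: f=-0.076000 → y ← -1.900000 + 0.18·(-0.076000) = -1.913680
t=0.180000, y=-1.913680: f=0.102482 → y ← -1.913680 + 0.18·0.102482 = -1.895233
t=0.360000, y=-1.895233: f=0.276465 → y ← -1.895233 + 0.18·0.276465 = -1.845469
t=0.540000, y=-1.845469: f=0.440317 → y ← -1.845469 + 0.18·0.440317 = -1.766212
t=0.720000, y=-1.766212: f=0.588736 → y ← -1.766212 + 0.18·0.588736 = -1.660240
y(0.9) ≈ -1.6602

-1.6602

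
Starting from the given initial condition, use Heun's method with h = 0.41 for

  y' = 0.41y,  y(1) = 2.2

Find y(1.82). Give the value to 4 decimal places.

Heun: k1 = f(s_n, y_n); k2 = f(s_n + h, y_n + h·k1); y_{n+1} = y_n + (h/2)·(k1 + k2).
s=1.000000, y=2.200000:
  k1 = f(1.000000, 2.200000) = 0.902000
  k2 = f(1.410000, 2.569820) = 1.053626
  y ← 2.200000 + (0.41/2)·(0.902000 + 1.053626) = 2.600903
s=1.410000, y=2.600903:
  k1 = f(1.410000, 2.600903) = 1.066370
  k2 = f(1.820000, 3.038115) = 1.245627
  y ← 2.600903 + (0.41/2)·(1.066370 + 1.245627) = 3.074863
y(1.82) ≈ 3.0749

3.0749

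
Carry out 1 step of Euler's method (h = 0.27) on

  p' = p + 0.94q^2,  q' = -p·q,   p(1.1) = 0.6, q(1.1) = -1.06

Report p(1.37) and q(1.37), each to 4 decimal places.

1.0472, -0.8883

Euler on (p,q): p_{n+1} = p_n + h·p', q_{n+1} = q_n + h·q'.
1.100000: (0.600000, -1.060000); f=(1.656184, 0.636000) → (1.047170, -0.888280)
(p(1.37), q(1.37)) ≈ (1.0472, -0.8883)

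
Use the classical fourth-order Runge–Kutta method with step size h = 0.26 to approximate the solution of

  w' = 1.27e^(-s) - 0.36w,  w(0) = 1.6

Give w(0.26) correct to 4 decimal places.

RK4: k1 = f(s_n, w_n); k2 = f(s_n + h/2, w_n + (h/2)·k1); k3 = f(s_n + h/2, w_n + (h/2)·k2); k4 = f(s_n + h, w_n + h·k3); w_{n+1} = w_n + (h/6)·(k1 + 2k2 + 2k3 + k4).
s=0.000000, w=1.600000:
  k1 = f(0.000000, 1.600000) = 0.694000
  k2 = f(0.130000, 1.690220) = 0.506702
  k3 = f(0.130000, 1.665871) = 0.515468
  k4 = f(0.260000, 1.734022) = 0.354988
  w ← 1.600000 + (0.26/6)·(k1 + 2k2 + 2k3 + k4) = 1.734044
w(0.26) ≈ 1.7340

1.7340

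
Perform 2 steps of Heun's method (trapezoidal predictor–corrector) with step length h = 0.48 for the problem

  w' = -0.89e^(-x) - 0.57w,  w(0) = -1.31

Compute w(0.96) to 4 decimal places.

Heun: k1 = f(x_n, w_n); k2 = f(x_n + h, w_n + h·k1); w_{n+1} = w_n + (h/2)·(k1 + k2).
x=0.000000, w=-1.310000:
  k1 = f(0.000000, -1.310000) = -0.143300
  k2 = f(0.480000, -1.378784) = 0.235190
  w ← -1.310000 + (0.48/2)·(-0.143300 + 0.235190) = -1.287946
x=0.480000, w=-1.287946:
  k1 = f(0.480000, -1.287946) = 0.183412
  k2 = f(0.960000, -1.199909) = 0.343173
  w ← -1.287946 + (0.48/2)·(0.183412 + 0.343173) = -1.161566
w(0.96) ≈ -1.1616

-1.1616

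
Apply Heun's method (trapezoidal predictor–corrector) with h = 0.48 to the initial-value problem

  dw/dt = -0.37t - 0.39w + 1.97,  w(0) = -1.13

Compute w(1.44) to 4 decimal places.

1.1867

Heun: k1 = f(t_n, w_n); k2 = f(t_n + h, w_n + h·k1); w_{n+1} = w_n + (h/2)·(k1 + k2).
t=0.000000, w=-1.130000:
  k1 = f(0.000000, -1.130000) = 2.410700
  k2 = f(0.480000, 0.027136) = 1.781817
  w ← -1.130000 + (0.48/2)·(2.410700 + 1.781817) = -0.123796
t=0.480000, w=-0.123796:
  k1 = f(0.480000, -0.123796) = 1.840680
  k2 = f(0.960000, 0.759731) = 1.318505
  w ← -0.123796 + (0.48/2)·(1.840680 + 1.318505) = 0.634409
t=0.960000, w=0.634409:
  k1 = f(0.960000, 0.634409) = 1.367381
  k2 = f(1.440000, 1.290751) = 0.933807
  w ← 0.634409 + (0.48/2)·(1.367381 + 0.933807) = 1.186694
w(1.44) ≈ 1.1867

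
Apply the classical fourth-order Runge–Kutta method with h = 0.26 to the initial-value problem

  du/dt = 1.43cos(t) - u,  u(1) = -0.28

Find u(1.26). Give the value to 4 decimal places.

RK4: k1 = f(t_n, u_n); k2 = f(t_n + h/2, u_n + (h/2)·k1); k3 = f(t_n + h/2, u_n + (h/2)·k2); k4 = f(t_n + h, u_n + h·k3); u_{n+1} = u_n + (h/6)·(k1 + 2k2 + 2k3 + k4).
t=1.000000, u=-0.280000:
  k1 = f(1.000000, -0.280000) = 1.052632
  k2 = f(1.130000, -0.143158) = 0.753281
  k3 = f(1.130000, -0.182073) = 0.792197
  k4 = f(1.260000, -0.074029) = 0.511347
  u ← -0.280000 + (0.26/6)·(k1 + 2k2 + 2k3 + k4) = -0.078286
u(1.26) ≈ -0.0783

-0.0783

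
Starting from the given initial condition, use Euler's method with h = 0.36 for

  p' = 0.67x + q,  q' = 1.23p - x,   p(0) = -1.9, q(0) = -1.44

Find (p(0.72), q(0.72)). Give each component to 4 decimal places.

-3.1528, -3.4818

Euler on (p,q): p_{n+1} = p_n + h·p', q_{n+1} = q_n + h·q'.
0.000000: (-1.900000, -1.440000); f=(-1.440000, -2.337000) → (-2.418400, -2.281320)
0.360000: (-2.418400, -2.281320); f=(-2.040120, -3.334632) → (-3.152843, -3.481788)
(p(0.72), q(0.72)) ≈ (-3.1528, -3.4818)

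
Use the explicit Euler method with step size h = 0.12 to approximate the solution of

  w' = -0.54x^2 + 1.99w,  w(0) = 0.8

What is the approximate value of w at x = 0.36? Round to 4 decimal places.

Euler: w_{n+1} = w_n + h·f(x_n, w_n).
x=0.000000, w=0.800000: f=1.592000 → w ← 0.800000 + 0.12·1.592000 = 0.991040
x=0.120000, w=0.991040: f=1.964394 → w ← 0.991040 + 0.12·1.964394 = 1.226767
x=0.240000, w=1.226767: f=2.410163 → w ← 1.226767 + 0.12·2.410163 = 1.515987
w(0.36) ≈ 1.5160

1.5160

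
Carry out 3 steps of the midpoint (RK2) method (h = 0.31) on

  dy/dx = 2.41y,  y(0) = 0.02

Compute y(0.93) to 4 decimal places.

Midpoint: k1 = f(x_n, y_n); k2 = f(x_n + h/2, y_n + (h/2)·k1); y_{n+1} = y_n + h·k2.
x=0.000000, y=0.020000:
  k1 = f(0.000000, 0.020000) = 0.048200
  k2 = f(0.155000, 0.027471) = 0.066205
  y ← 0.020000 + 0.31·0.066205 = 0.040524
x=0.310000, y=0.040524:
  k1 = f(0.310000, 0.040524) = 0.097662
  k2 = f(0.465000, 0.055661) = 0.134143
  y ← 0.040524 + 0.31·0.134143 = 0.082108
x=0.620000, y=0.082108:
  k1 = f(0.620000, 0.082108) = 0.197880
  k2 = f(0.775000, 0.112780) = 0.271799
  y ← 0.082108 + 0.31·0.271799 = 0.166366
y(0.93) ≈ 0.1664

0.1664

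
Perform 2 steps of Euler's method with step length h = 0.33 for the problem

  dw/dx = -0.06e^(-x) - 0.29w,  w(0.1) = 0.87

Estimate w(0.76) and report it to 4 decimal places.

0.6824

Euler: w_{n+1} = w_n + h·f(x_n, w_n).
x=0.100000, w=0.870000: f=-0.306590 → w ← 0.870000 + 0.33·(-0.306590) = 0.768825
x=0.430000, w=0.768825: f=-0.261990 → w ← 0.768825 + 0.33·(-0.261990) = 0.682369
w(0.76) ≈ 0.6824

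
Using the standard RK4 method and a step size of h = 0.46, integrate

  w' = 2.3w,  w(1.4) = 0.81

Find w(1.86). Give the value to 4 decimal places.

2.3225

RK4: k1 = f(x_n, w_n); k2 = f(x_n + h/2, w_n + (h/2)·k1); k3 = f(x_n + h/2, w_n + (h/2)·k2); k4 = f(x_n + h, w_n + h·k3); w_{n+1} = w_n + (h/6)·(k1 + 2k2 + 2k3 + k4).
x=1.400000, w=0.810000:
  k1 = f(1.400000, 0.810000) = 1.863000
  k2 = f(1.630000, 1.238490) = 2.848527
  k3 = f(1.630000, 1.465161) = 3.369871
  k4 = f(1.860000, 2.360141) = 5.428323
  w ← 0.810000 + (0.46/6)·(k1 + 2k2 + 2k3 + k4) = 2.322489
w(1.86) ≈ 2.3225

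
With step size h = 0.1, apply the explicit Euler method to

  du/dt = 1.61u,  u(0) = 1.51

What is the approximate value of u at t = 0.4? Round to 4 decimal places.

Euler: u_{n+1} = u_n + h·f(t_n, u_n).
t=0.000000, u=1.510000: f=2.431100 → u ← 1.510000 + 0.1·2.431100 = 1.753110
t=0.100000, u=1.753110: f=2.822507 → u ← 1.753110 + 0.1·2.822507 = 2.035361
t=0.200000, u=2.035361: f=3.276931 → u ← 2.035361 + 0.1·3.276931 = 2.363054
t=0.300000, u=2.363054: f=3.804517 → u ← 2.363054 + 0.1·3.804517 = 2.743505
u(0.4) ≈ 2.7435

2.7435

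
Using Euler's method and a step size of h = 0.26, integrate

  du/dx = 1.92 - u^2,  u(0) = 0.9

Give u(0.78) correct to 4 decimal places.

Euler: u_{n+1} = u_n + h·f(x_n, u_n).
x=0.000000, u=0.900000: f=1.110000 → u ← 0.900000 + 0.26·1.110000 = 1.188600
x=0.260000, u=1.188600: f=0.507230 → u ← 1.188600 + 0.26·0.507230 = 1.320480
x=0.520000, u=1.320480: f=0.176333 → u ← 1.320480 + 0.26·0.176333 = 1.366326
u(0.78) ≈ 1.3663

1.3663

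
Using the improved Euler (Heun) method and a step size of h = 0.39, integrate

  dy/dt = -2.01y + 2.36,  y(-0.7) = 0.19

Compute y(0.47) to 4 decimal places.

1.0331

Heun: k1 = f(t_n, y_n); k2 = f(t_n + h, y_n + h·k1); y_{n+1} = y_n + (h/2)·(k1 + k2).
t=-0.700000, y=0.190000:
  k1 = f(-0.700000, 0.190000) = 1.978100
  k2 = f(-0.310000, 0.961459) = 0.427467
  y ← 0.190000 + (0.39/2)·(1.978100 + 0.427467) = 0.659086
t=-0.310000, y=0.659086:
  k1 = f(-0.310000, 0.659086) = 1.035238
  k2 = f(0.080000, 1.062828) = 0.223715
  y ← 0.659086 + (0.39/2)·(1.035238 + 0.223715) = 0.904581
t=0.080000, y=0.904581:
  k1 = f(0.080000, 0.904581) = 0.541791
  k2 = f(0.470000, 1.115880) = 0.117081
  y ← 0.904581 + (0.39/2)·(0.541791 + 0.117081) = 1.033062
y(0.47) ≈ 1.0331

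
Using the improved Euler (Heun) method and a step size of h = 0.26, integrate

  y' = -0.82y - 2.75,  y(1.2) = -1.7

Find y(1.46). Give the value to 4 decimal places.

Heun: k1 = f(t_n, y_n); k2 = f(t_n + h, y_n + h·k1); y_{n+1} = y_n + (h/2)·(k1 + k2).
t=1.200000, y=-1.700000:
  k1 = f(1.200000, -1.700000) = -1.356000
  k2 = f(1.460000, -2.052560) = -1.066901
  y ← -1.700000 + (0.26/2)·(-1.356000 + (-1.066901)) = -2.014977
y(1.46) ≈ -2.0150

-2.0150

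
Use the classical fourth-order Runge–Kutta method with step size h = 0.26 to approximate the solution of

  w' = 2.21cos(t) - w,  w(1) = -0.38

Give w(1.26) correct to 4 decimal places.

RK4: k1 = f(t_n, w_n); k2 = f(t_n + h/2, w_n + (h/2)·k1); k3 = f(t_n + h/2, w_n + (h/2)·k2); k4 = f(t_n + h, w_n + h·k3); w_{n+1} = w_n + (h/6)·(k1 + 2k2 + 2k3 + k4).
t=1.000000, w=-0.380000:
  k1 = f(1.000000, -0.380000) = 1.574068
  k2 = f(1.130000, -0.175371) = 1.118289
  k3 = f(1.130000, -0.234622) = 1.177541
  k4 = f(1.260000, -0.073839) = 0.749695
  w ← -0.380000 + (0.26/6)·(k1 + 2k2 + 2k3 + k4) = -0.080332
w(1.26) ≈ -0.0803

-0.0803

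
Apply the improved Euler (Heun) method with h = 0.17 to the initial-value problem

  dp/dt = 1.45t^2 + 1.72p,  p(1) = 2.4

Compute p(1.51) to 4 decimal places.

Heun: k1 = f(t_n, p_n); k2 = f(t_n + h, p_n + h·k1); p_{n+1} = p_n + (h/2)·(k1 + k2).
t=1.000000, p=2.400000:
  k1 = f(1.000000, 2.400000) = 5.578000
  k2 = f(1.170000, 3.348260) = 7.743912
  p ← 2.400000 + (0.17/2)·(5.578000 + 7.743912) = 3.532363
t=1.170000, p=3.532363:
  k1 = f(1.170000, 3.532363) = 8.060569
  k2 = f(1.340000, 4.902659) = 11.036194
  p ← 3.532363 + (0.17/2)·(8.060569 + 11.036194) = 5.155587
t=1.340000, p=5.155587:
  k1 = f(1.340000, 5.155587) = 11.471230
  k2 = f(1.510000, 7.105696) = 15.527943
  p ← 5.155587 + (0.17/2)·(11.471230 + 15.527943) = 7.450517
p(1.51) ≈ 7.4505

7.4505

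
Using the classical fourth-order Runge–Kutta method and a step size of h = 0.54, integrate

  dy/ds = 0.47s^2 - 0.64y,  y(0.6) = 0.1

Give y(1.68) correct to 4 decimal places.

0.6143

RK4: k1 = f(s_n, y_n); k2 = f(s_n + h/2, y_n + (h/2)·k1); k3 = f(s_n + h/2, y_n + (h/2)·k2); k4 = f(s_n + h, y_n + h·k3); y_{n+1} = y_n + (h/6)·(k1 + 2k2 + 2k3 + k4).
s=0.600000, y=0.100000:
  k1 = f(0.600000, 0.100000) = 0.105200
  k2 = f(0.870000, 0.128404) = 0.273564
  k3 = f(0.870000, 0.173862) = 0.244471
  k4 = f(1.140000, 0.232014) = 0.462323
  y ← 0.100000 + (0.54/6)·(k1 + 2k2 + 2k3 + k4) = 0.244323
s=1.140000, y=0.244323:
  k1 = f(1.140000, 0.244323) = 0.454445
  k2 = f(1.410000, 0.367024) = 0.699512
  k3 = f(1.410000, 0.433192) = 0.657164
  k4 = f(1.680000, 0.599192) = 0.943045
  y ← 0.244323 + (0.54/6)·(k1 + 2k2 + 2k3 + k4) = 0.614299
y(1.68) ≈ 0.6143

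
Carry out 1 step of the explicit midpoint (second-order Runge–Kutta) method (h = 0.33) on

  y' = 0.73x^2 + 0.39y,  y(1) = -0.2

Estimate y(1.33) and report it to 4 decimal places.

0.1151

Midpoint: k1 = f(x_n, y_n); k2 = f(x_n + h/2, y_n + (h/2)·k1); y_{n+1} = y_n + h·k2.
x=1.000000, y=-0.200000:
  k1 = f(1.000000, -0.200000) = 0.652000
  k2 = f(1.165000, -0.092420) = 0.954730
  y ← -0.200000 + 0.33·0.954730 = 0.115061
y(1.33) ≈ 0.1151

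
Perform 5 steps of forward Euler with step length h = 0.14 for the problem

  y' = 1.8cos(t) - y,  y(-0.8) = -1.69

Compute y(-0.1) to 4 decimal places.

Euler: y_{n+1} = y_n + h·f(t_n, y_n).
t=-0.800000, y=-1.690000: f=2.944072 → y ← -1.690000 + 0.14·2.944072 = -1.277830
t=-0.660000, y=-1.277830: f=2.699816 → y ← -1.277830 + 0.14·2.699816 = -0.899856
t=-0.520000, y=-0.899856: f=2.461930 → y ← -0.899856 + 0.14·2.461930 = -0.555185
t=-0.380000, y=-0.555185: f=2.226782 → y ← -0.555185 + 0.14·2.226782 = -0.243436
t=-0.240000, y=-0.243436: f=1.991844 → y ← -0.243436 + 0.14·1.991844 = 0.035422
y(-0.1) ≈ 0.0354

0.0354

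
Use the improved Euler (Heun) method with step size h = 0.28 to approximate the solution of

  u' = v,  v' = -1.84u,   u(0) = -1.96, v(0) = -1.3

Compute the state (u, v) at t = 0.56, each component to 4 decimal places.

Heun on (u,v): k1 = f(t_n, state_n); k2 = f(t_n + h, state_n + h·k1); state_{n+1} = state_n + (h/2)·(k1 + k2).
0.000000: (-1.960000, -1.300000)
  k1 = (-1.300000, 3.606400)
  predictor → (-2.324000, -0.290208)
  k2 = (-0.290208, 4.276160)
  → (-2.182629, -0.196442)
0.280000: (-2.182629, -0.196442)
  k1 = (-0.196442, 4.016038)
  predictor → (-2.237633, 0.928049)
  k2 = (0.928049, 4.117244)
  → (-2.080204, 0.942218)
(u(0.56), v(0.56)) ≈ (-2.0802, 0.9422)

-2.0802, 0.9422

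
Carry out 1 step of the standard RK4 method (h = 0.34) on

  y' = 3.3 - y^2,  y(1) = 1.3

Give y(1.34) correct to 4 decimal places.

RK4: k1 = f(s_n, y_n); k2 = f(s_n + h/2, y_n + (h/2)·k1); k3 = f(s_n + h/2, y_n + (h/2)·k2); k4 = f(s_n + h, y_n + h·k3); y_{n+1} = y_n + (h/6)·(k1 + 2k2 + 2k3 + k4).
s=1.000000, y=1.300000:
  k1 = f(1.000000, 1.300000) = 1.610000
  k2 = f(1.170000, 1.573700) = 0.823468
  k3 = f(1.170000, 1.439990) = 1.226430
  k4 = f(1.340000, 1.716986) = 0.351958
  y ← 1.300000 + (0.34/6)·(k1 + 2k2 + 2k3 + k4) = 1.643499
y(1.34) ≈ 1.6435

1.6435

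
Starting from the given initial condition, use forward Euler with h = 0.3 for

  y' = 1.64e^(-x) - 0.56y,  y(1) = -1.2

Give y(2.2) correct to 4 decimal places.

-0.2217

Euler: y_{n+1} = y_n + h·f(x_n, y_n).
x=1.000000, y=-1.200000: f=1.275322 → y ← -1.200000 + 0.3·1.275322 = -0.817403
x=1.300000, y=-0.817403: f=0.904698 → y ← -0.817403 + 0.3·0.904698 = -0.545994
x=1.600000, y=-0.545994: f=0.636867 → y ← -0.545994 + 0.3·0.636867 = -0.354934
x=1.900000, y=-0.354934: f=0.444055 → y ← -0.354934 + 0.3·0.444055 = -0.221717
y(2.2) ≈ -0.2217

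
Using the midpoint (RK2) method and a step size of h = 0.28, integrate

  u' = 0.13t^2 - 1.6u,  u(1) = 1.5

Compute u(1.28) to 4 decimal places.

Midpoint: k1 = f(t_n, u_n); k2 = f(t_n + h/2, u_n + (h/2)·k1); u_{n+1} = u_n + h·k2.
t=1.000000, u=1.500000:
  k1 = f(1.000000, 1.500000) = -2.270000
  k2 = f(1.140000, 1.182200) = -1.722572
  u ← 1.500000 + 0.28·(-1.722572) = 1.017680
u(1.28) ≈ 1.0177

1.0177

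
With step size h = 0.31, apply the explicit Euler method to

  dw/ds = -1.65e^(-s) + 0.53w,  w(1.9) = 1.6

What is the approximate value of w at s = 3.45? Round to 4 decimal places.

Euler: w_{n+1} = w_n + h·f(s_n, w_n).
s=1.900000, w=1.600000: f=0.601212 → w ← 1.600000 + 0.31·0.601212 = 1.786376
s=2.210000, w=1.786376: f=0.765773 → w ← 1.786376 + 0.31·0.765773 = 2.023765
s=2.520000, w=2.023765: f=0.939837 → w ← 2.023765 + 0.31·0.939837 = 2.315115
s=2.830000, w=2.315115: f=1.129640 → w ← 2.315115 + 0.31·1.129640 = 2.665303
s=3.140000, w=2.665303: f=1.341194 → w ← 2.665303 + 0.31·1.341194 = 3.081073
w(3.45) ≈ 3.0811

3.0811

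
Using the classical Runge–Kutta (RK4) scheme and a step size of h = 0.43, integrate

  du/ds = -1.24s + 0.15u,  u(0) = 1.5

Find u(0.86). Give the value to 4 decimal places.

1.2276

RK4: k1 = f(s_n, u_n); k2 = f(s_n + h/2, u_n + (h/2)·k1); k3 = f(s_n + h/2, u_n + (h/2)·k2); k4 = f(s_n + h, u_n + h·k3); u_{n+1} = u_n + (h/6)·(k1 + 2k2 + 2k3 + k4).
s=0.000000, u=1.500000:
  k1 = f(0.000000, 1.500000) = 0.225000
  k2 = f(0.215000, 1.548375) = -0.034344
  k3 = f(0.215000, 1.492616) = -0.042708
  k4 = f(0.430000, 1.481636) = -0.310955
  u ← 1.500000 + (0.43/6)·(k1 + 2k2 + 2k3 + k4) = 1.482796
s=0.430000, u=1.482796:
  k1 = f(0.430000, 1.482796) = -0.310781
  k2 = f(0.645000, 1.415978) = -0.587403
  k3 = f(0.645000, 1.356504) = -0.596324
  k4 = f(0.860000, 1.226376) = -0.882444
  u ← 1.482796 + (0.43/6)·(k1 + 2k2 + 2k3 + k4) = 1.227614
u(0.86) ≈ 1.2276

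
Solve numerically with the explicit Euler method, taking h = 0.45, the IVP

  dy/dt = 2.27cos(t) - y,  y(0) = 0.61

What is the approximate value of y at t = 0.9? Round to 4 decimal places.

1.6662

Euler: y_{n+1} = y_n + h·f(t_n, y_n).
t=0.000000, y=0.610000: f=1.660000 → y ← 0.610000 + 0.45·1.660000 = 1.357000
t=0.450000, y=1.357000: f=0.687015 → y ← 1.357000 + 0.45·0.687015 = 1.666157
y(0.9) ≈ 1.6662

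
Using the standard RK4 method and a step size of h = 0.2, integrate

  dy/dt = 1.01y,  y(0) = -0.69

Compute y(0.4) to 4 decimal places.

RK4: k1 = f(t_n, y_n); k2 = f(t_n + h/2, y_n + (h/2)·k1); k3 = f(t_n + h/2, y_n + (h/2)·k2); k4 = f(t_n + h, y_n + h·k3); y_{n+1} = y_n + (h/6)·(k1 + 2k2 + 2k3 + k4).
t=0.000000, y=-0.690000:
  k1 = f(0.000000, -0.690000) = -0.696900
  k2 = f(0.100000, -0.759690) = -0.767287
  k3 = f(0.100000, -0.766729) = -0.774396
  k4 = f(0.200000, -0.844879) = -0.853328
  y ← -0.690000 + (0.2/6)·(k1 + 2k2 + 2k3 + k4) = -0.844453
t=0.200000, y=-0.844453:
  k1 = f(0.200000, -0.844453) = -0.852898
  k2 = f(0.300000, -0.929743) = -0.939040
  k3 = f(0.300000, -0.938357) = -0.947741
  k4 = f(0.400000, -1.034001) = -1.044341
  y ← -0.844453 + (0.2/6)·(k1 + 2k2 + 2k3 + k4) = -1.033480
y(0.4) ≈ -1.0335

-1.0335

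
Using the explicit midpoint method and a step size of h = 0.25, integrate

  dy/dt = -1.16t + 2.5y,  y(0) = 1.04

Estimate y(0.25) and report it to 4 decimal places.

Midpoint: k1 = f(t_n, y_n); k2 = f(t_n + h/2, y_n + (h/2)·k1); y_{n+1} = y_n + h·k2.
t=0.000000, y=1.040000:
  k1 = f(0.000000, 1.040000) = 2.600000
  k2 = f(0.125000, 1.365000) = 3.267500
  y ← 1.040000 + 0.25·3.267500 = 1.856875
y(0.25) ≈ 1.8569

1.8569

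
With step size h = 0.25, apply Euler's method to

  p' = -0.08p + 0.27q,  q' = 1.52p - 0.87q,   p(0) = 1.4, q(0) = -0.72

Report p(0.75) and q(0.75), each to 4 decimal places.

1.3012, 0.8663

Euler on (p,q): p_{n+1} = p_n + h·p', q_{n+1} = q_n + h·q'.
0.000000: (1.400000, -0.720000); f=(-0.306400, 2.754400) → (1.323400, -0.031400)
0.250000: (1.323400, -0.031400); f=(-0.114350, 2.038886) → (1.294812, 0.478321)
0.500000: (1.294812, 0.478321); f=(0.025562, 1.551975) → (1.301203, 0.866315)
(p(0.75), q(0.75)) ≈ (1.3012, 0.8663)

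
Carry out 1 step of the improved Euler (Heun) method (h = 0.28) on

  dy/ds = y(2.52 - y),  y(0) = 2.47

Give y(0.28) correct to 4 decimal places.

2.4927

Heun: k1 = f(s_n, y_n); k2 = f(s_n + h, y_n + h·k1); y_{n+1} = y_n + (h/2)·(k1 + k2).
s=0.000000, y=2.470000:
  k1 = f(0.000000, 2.470000) = 0.123500
  k2 = f(0.280000, 2.504580) = 0.038621
  y ← 2.470000 + (0.28/2)·(0.123500 + 0.038621) = 2.492697
y(0.28) ≈ 2.4927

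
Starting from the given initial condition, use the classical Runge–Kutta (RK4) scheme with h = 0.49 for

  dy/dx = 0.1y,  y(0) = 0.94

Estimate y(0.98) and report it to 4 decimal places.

1.0368

RK4: k1 = f(x_n, y_n); k2 = f(x_n + h/2, y_n + (h/2)·k1); k3 = f(x_n + h/2, y_n + (h/2)·k2); k4 = f(x_n + h, y_n + h·k3); y_{n+1} = y_n + (h/6)·(k1 + 2k2 + 2k3 + k4).
x=0.000000, y=0.940000:
  k1 = f(0.000000, 0.940000) = 0.094000
  k2 = f(0.245000, 0.963030) = 0.096303
  k3 = f(0.245000, 0.963594) = 0.096359
  k4 = f(0.490000, 0.987216) = 0.098722
  y ← 0.940000 + (0.49/6)·(k1 + 2k2 + 2k3 + k4) = 0.987207
x=0.490000, y=0.987207:
  k1 = f(0.490000, 0.987207) = 0.098721
  k2 = f(0.735000, 1.011394) = 0.101139
  k3 = f(0.735000, 1.011986) = 0.101199
  k4 = f(0.980000, 1.036794) = 0.103679
  y ← 0.987207 + (0.49/6)·(k1 + 2k2 + 2k3 + k4) = 1.036785
y(0.98) ≈ 1.0368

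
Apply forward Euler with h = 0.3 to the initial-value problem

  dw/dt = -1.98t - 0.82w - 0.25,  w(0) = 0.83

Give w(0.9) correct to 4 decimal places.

-0.3092

Euler: w_{n+1} = w_n + h·f(t_n, w_n).
t=0.000000, w=0.830000: f=-0.930600 → w ← 0.830000 + 0.3·(-0.930600) = 0.550820
t=0.300000, w=0.550820: f=-1.295672 → w ← 0.550820 + 0.3·(-1.295672) = 0.162118
t=0.600000, w=0.162118: f=-1.570937 → w ← 0.162118 + 0.3·(-1.570937) = -0.309163
w(0.9) ≈ -0.3092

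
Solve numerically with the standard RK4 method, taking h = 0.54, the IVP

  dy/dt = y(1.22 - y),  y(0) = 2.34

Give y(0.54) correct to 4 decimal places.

RK4: k1 = f(t_n, y_n); k2 = f(t_n + h/2, y_n + (h/2)·k1); k3 = f(t_n + h/2, y_n + (h/2)·k2); k4 = f(t_n + h, y_n + h·k3); y_{n+1} = y_n + (h/6)·(k1 + 2k2 + 2k3 + k4).
t=0.000000, y=2.340000:
  k1 = f(0.000000, 2.340000) = -2.620800
  k2 = f(0.270000, 1.632384) = -0.673169
  k3 = f(0.270000, 2.158244) = -2.024961
  k4 = f(0.540000, 1.246521) = -0.033059
  y ← 2.340000 + (0.54/6)·(k1 + 2k2 + 2k3 + k4) = 1.615489
y(0.54) ≈ 1.6155

1.6155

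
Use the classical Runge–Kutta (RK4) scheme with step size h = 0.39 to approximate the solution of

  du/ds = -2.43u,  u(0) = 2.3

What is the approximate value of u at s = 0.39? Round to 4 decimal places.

RK4: k1 = f(s_n, u_n); k2 = f(s_n + h/2, u_n + (h/2)·k1); k3 = f(s_n + h/2, u_n + (h/2)·k2); k4 = f(s_n + h, u_n + h·k3); u_{n+1} = u_n + (h/6)·(k1 + 2k2 + 2k3 + k4).
s=0.000000, u=2.300000:
  k1 = f(0.000000, 2.300000) = -5.589000
  k2 = f(0.195000, 1.210145) = -2.940652
  k3 = f(0.195000, 1.726573) = -4.195572
  k4 = f(0.390000, 0.663727) = -1.612857
  u ← 2.300000 + (0.39/6)·(k1 + 2k2 + 2k3 + k4) = 0.904170
u(0.39) ≈ 0.9042

0.9042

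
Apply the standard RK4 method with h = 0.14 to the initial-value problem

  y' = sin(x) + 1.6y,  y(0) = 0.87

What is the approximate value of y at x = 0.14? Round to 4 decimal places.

1.0990

RK4: k1 = f(x_n, y_n); k2 = f(x_n + h/2, y_n + (h/2)·k1); k3 = f(x_n + h/2, y_n + (h/2)·k2); k4 = f(x_n + h, y_n + h·k3); y_{n+1} = y_n + (h/6)·(k1 + 2k2 + 2k3 + k4).
x=0.000000, y=0.870000:
  k1 = f(0.000000, 0.870000) = 1.392000
  k2 = f(0.070000, 0.967440) = 1.617847
  k3 = f(0.070000, 0.983249) = 1.643142
  k4 = f(0.140000, 1.100040) = 1.899607
  y ← 0.870000 + (0.14/6)·(k1 + 2k2 + 2k3 + k4) = 1.098984
y(0.14) ≈ 1.0990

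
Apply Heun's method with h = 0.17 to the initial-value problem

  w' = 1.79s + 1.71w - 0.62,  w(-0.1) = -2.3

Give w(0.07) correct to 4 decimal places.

-3.1955

Heun: k1 = f(s_n, w_n); k2 = f(s_n + h, w_n + h·k1); w_{n+1} = w_n + (h/2)·(k1 + k2).
s=-0.100000, w=-2.300000:
  k1 = f(-0.100000, -2.300000) = -4.732000
  k2 = f(0.070000, -3.104440) = -5.803292
  w ← -2.300000 + (0.17/2)·(-4.732000 + (-5.803292)) = -3.195500
w(0.07) ≈ -3.1955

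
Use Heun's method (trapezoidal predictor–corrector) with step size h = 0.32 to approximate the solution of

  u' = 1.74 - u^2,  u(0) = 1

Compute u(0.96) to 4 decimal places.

Heun: k1 = f(x_n, u_n); k2 = f(x_n + h, u_n + h·k1); u_{n+1} = u_n + (h/2)·(k1 + k2).
x=0.000000, u=1.000000:
  k1 = f(0.000000, 1.000000) = 0.740000
  k2 = f(0.320000, 1.236800) = 0.210326
  u ← 1.000000 + (0.32/2)·(0.740000 + 0.210326) = 1.152052
x=0.320000, u=1.152052:
  k1 = f(0.320000, 1.152052) = 0.412776
  k2 = f(0.640000, 1.284140) = 0.090983
  u ← 1.152052 + (0.32/2)·(0.412776 + 0.090983) = 1.232654
x=0.640000, u=1.232654:
  k1 = f(0.640000, 1.232654) = 0.220565
  k2 = f(0.960000, 1.303234) = 0.041580
  u ← 1.232654 + (0.32/2)·(0.220565 + 0.041580) = 1.274597
u(0.96) ≈ 1.2746

1.2746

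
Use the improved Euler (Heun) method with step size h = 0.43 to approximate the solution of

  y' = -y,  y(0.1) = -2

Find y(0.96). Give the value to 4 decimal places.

-0.8777

Heun: k1 = f(t_n, y_n); k2 = f(t_n + h, y_n + h·k1); y_{n+1} = y_n + (h/2)·(k1 + k2).
t=0.100000, y=-2.000000:
  k1 = f(0.100000, -2.000000) = 2.000000
  k2 = f(0.530000, -1.140000) = 1.140000
  y ← -2.000000 + (0.43/2)·(2.000000 + 1.140000) = -1.324900
t=0.530000, y=-1.324900:
  k1 = f(0.530000, -1.324900) = 1.324900
  k2 = f(0.960000, -0.755193) = 0.755193
  y ← -1.324900 + (0.43/2)·(1.324900 + 0.755193) = -0.877680
y(0.96) ≈ -0.8777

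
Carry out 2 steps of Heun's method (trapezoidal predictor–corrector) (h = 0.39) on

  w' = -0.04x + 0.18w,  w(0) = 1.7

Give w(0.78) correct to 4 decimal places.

1.9434

Heun: k1 = f(x_n, w_n); k2 = f(x_n + h, w_n + h·k1); w_{n+1} = w_n + (h/2)·(k1 + k2).
x=0.000000, w=1.700000:
  k1 = f(0.000000, 1.700000) = 0.306000
  k2 = f(0.390000, 1.819340) = 0.311881
  w ← 1.700000 + (0.39/2)·(0.306000 + 0.311881) = 1.820487
x=0.390000, w=1.820487:
  k1 = f(0.390000, 1.820487) = 0.312088
  k2 = f(0.780000, 1.942201) = 0.318396
  w ← 1.820487 + (0.39/2)·(0.312088 + 0.318396) = 1.943431
w(0.78) ≈ 1.9434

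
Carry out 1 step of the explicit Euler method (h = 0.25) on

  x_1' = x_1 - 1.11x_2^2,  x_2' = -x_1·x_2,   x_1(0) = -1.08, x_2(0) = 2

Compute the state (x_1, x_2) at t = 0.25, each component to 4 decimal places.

Euler on (x_1,x_2): x_1_{n+1} = x_1_n + h·x_1', x_2_{n+1} = x_2_n + h·x_2'.
0.000000: (-1.080000, 2.000000); f=(-5.520000, 2.160000) → (-2.460000, 2.540000)
(x_1(0.25), x_2(0.25)) ≈ (-2.4600, 2.5400)

-2.4600, 2.5400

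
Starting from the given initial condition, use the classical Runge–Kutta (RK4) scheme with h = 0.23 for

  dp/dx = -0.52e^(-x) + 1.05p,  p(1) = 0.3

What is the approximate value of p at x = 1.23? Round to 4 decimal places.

0.3373

RK4: k1 = f(x_n, p_n); k2 = f(x_n + h/2, p_n + (h/2)·k1); k3 = f(x_n + h/2, p_n + (h/2)·k2); k4 = f(x_n + h, p_n + h·k3); p_{n+1} = p_n + (h/6)·(k1 + 2k2 + 2k3 + k4).
x=1.000000, p=0.300000:
  k1 = f(1.000000, 0.300000) = 0.123703
  k2 = f(1.115000, 0.314226) = 0.159421
  k3 = f(1.115000, 0.318333) = 0.163734
  k4 = f(1.230000, 0.337659) = 0.202550
  p ← 0.300000 + (0.23/6)·(k1 + 2k2 + 2k3 + k4) = 0.337282
p(1.23) ≈ 0.3373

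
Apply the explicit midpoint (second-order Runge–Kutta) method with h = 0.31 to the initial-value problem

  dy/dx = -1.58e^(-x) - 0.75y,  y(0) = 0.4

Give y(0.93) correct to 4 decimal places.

-0.4345

Midpoint: k1 = f(x_n, y_n); k2 = f(x_n + h/2, y_n + (h/2)·k1); y_{n+1} = y_n + h·k2.
x=0.000000, y=0.400000:
  k1 = f(0.000000, 0.400000) = -1.880000
  k2 = f(0.155000, 0.108600) = -1.434586
  y ← 0.400000 + 0.31·(-1.434586) = -0.044722
x=0.310000, y=-0.044722:
  k1 = f(0.310000, -0.044722) = -1.125305
  k2 = f(0.465000, -0.219144) = -0.828096
  y ← -0.044722 + 0.31·(-0.828096) = -0.301431
x=0.620000, y=-0.301431:
  k1 = f(0.620000, -0.301431) = -0.623879
  k2 = f(0.775000, -0.398132) = -0.429313
  y ← -0.301431 + 0.31·(-0.429313) = -0.434518
y(0.93) ≈ -0.4345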